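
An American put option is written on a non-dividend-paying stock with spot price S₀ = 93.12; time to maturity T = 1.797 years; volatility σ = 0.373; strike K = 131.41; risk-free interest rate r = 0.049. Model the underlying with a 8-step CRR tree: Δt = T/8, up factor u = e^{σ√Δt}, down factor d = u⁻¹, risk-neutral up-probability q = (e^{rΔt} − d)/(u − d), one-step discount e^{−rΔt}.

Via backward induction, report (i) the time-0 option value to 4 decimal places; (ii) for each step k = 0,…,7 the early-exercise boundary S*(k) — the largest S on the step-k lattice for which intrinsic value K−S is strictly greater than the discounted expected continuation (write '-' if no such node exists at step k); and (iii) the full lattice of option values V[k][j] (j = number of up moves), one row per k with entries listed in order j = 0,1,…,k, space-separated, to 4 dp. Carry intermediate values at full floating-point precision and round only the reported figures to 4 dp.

Δt=0.22462, u=1.19337, d=0.83796, q=0.48706, disc=e^(-rΔt)=0.98905
k=8 terminal: V=max(K-S,0) → 108.7719 99.1703 85.4964 66.0229 38.2900 0.0000 0.0000 0.0000 0.0000
k=7: j=0 S=27.0156 intr=104.3944 cont=102.9559 V=104.3944[EX]; j=1 S=38.4739 intr=92.9361 cont=91.4977 V=92.9361[EX]; j=2 S=54.7919 intr=76.6181 cont=75.1796 V=76.6181[EX]; j=3 S=78.0311 intr=53.3789 cont=51.9405 V=53.3789[EX]; j=4 S=111.1267 intr=20.2833 cont=19.4255 V=20.2833[EX]; j=5 S=158.2593 intr=0.0000 cont=0.0000 V=0.0000[hold]; j=6 S=225.3824 intr=0.0000 cont=0.0000 V=0.0000[hold]; j=7 S=320.9748 intr=0.0000 cont=0.0000 V=0.0000[hold]  S*(7)=111.1267
k=6: j=0 S=32.2397 intr=99.1703 cont=97.7319 V=99.1703[EX]; j=1 S=45.9136 intr=85.4964 cont=84.0580 V=85.4964[EX]; j=2 S=65.3871 intr=66.0229 cont=64.5844 V=66.0229[EX]; j=3 S=93.1200 intr=38.2900 cont=36.8516 V=38.2900[EX]; j=4 S=132.6154 intr=0.0000 cont=10.2902 V=10.2902[hold]; j=5 S=188.8620 intr=0.0000 cont=0.0000 V=0.0000[hold]; j=6 S=268.9648 intr=0.0000 cont=0.0000 V=0.0000[hold]  S*(6)=93.1200
k=5: j=0 S=38.4739 intr=92.9361 cont=91.4977 V=92.9361[EX]; j=1 S=54.7919 intr=76.6181 cont=75.1796 V=76.6181[EX]; j=2 S=78.0311 intr=53.3789 cont=51.9405 V=53.3789[EX]; j=3 S=111.1267 intr=20.2833 cont=24.3826 V=24.3826[hold]; j=4 S=158.2593 intr=0.0000 cont=5.2205 V=5.2205[hold]; j=5 S=225.3824 intr=0.0000 cont=0.0000 V=0.0000[hold]  S*(5)=78.0311
k=4: j=0 S=45.9136 intr=85.4964 cont=84.0580 V=85.4964[EX]; j=1 S=65.3871 intr=66.0229 cont=64.5844 V=66.0229[EX]; j=2 S=93.1200 intr=38.2900 cont=38.8263 V=38.8263[hold]; j=3 S=132.6154 intr=0.0000 cont=14.8848 V=14.8848[hold]; j=4 S=188.8620 intr=0.0000 cont=2.6485 V=2.6485[hold]  S*(4)=65.3871
k=3: j=0 S=54.7919 intr=76.6181 cont=75.1796 V=76.6181[EX]; j=1 S=78.0311 intr=53.3789 cont=52.1988 V=53.3789[EX]; j=2 S=111.1267 intr=20.2833 cont=26.8680 V=26.8680[hold]; j=3 S=158.2593 intr=0.0000 cont=8.8273 V=8.8273[hold]  S*(3)=78.0311
k=2: j=0 S=65.3871 intr=66.0229 cont=64.5844 V=66.0229[EX]; j=1 S=93.1200 intr=38.2900 cont=40.0236 V=40.0236[hold]; j=2 S=132.6154 intr=0.0000 cont=17.8832 V=17.8832[hold]  S*(2)=65.3871
k=1: j=0 S=78.0311 intr=53.3789 cont=52.7756 V=53.3789[EX]; j=1 S=111.1267 intr=20.2833 cont=28.9198 V=28.9198[hold]  S*(1)=78.0311
k=0: j=0 S=93.1200 intr=38.2900 cont=41.0120 V=41.0120[hold]  S*(0)=-

price = 41.0120
boundary = - 78.0311 65.3871 78.0311 65.3871 78.0311 93.1200 111.1267
tree:
41.0120
53.3789 28.9198
66.0229 40.0236 17.8832
76.6181 53.3789 26.8680 8.8273
85.4964 66.0229 38.8263 14.8848 2.6485
92.9361 76.6181 53.3789 24.3826 5.2205 0.0000
99.1703 85.4964 66.0229 38.2900 10.2902 0.0000 0.0000
104.3944 92.9361 76.6181 53.3789 20.2833 0.0000 0.0000 0.0000
108.7719 99.1703 85.4964 66.0229 38.2900 0.0000 0.0000 0.0000 0.0000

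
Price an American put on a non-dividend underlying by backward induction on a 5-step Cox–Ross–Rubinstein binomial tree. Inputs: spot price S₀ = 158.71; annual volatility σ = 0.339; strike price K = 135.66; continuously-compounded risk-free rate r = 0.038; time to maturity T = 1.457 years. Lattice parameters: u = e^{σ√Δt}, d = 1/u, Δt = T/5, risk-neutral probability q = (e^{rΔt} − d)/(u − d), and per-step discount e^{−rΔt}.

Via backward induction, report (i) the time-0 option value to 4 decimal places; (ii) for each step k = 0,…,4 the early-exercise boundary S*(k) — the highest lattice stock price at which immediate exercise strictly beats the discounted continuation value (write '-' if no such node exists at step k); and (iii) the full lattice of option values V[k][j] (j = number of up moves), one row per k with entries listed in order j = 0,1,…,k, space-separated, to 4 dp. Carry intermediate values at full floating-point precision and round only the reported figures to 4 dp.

price = 11.3360
boundary = - - - 91.6601 110.0664
tree:
11.3360
18.4291 4.0535
29.0875 7.5182 0.4622
43.9999 13.8977 0.9069 0.0000
59.3282 25.5936 1.7793 0.0000 0.0000
72.0931 43.9999 3.4910 0.0000 0.0000 0.0000

Δt=0.29140  u=1.20081  d=0.83277  q=0.48463  discount=0.98899
step 5 (expiry): payoffs max(K−S,0) = 72.0931 43.9999 3.4910 0.0000 0.0000 0.0000
step 4: (k=4,j=0): S=76.3318, (K−S)⁺=59.3282, hold=57.8343 ⇒ V=59.3282 exercise | (k=4,j=1): S=110.0664, (K−S)⁺=25.5936, hold=24.0997 ⇒ V=25.5936 exercise | (k=4,j=2): S=158.7100, (K−S)⁺=0.0000, hold=1.7793 ⇒ V=1.7793 continue | (k=4,j=3): S=228.8514, (K−S)⁺=0.0000, hold=0.0000 ⇒ V=0.0000 continue | (k=4,j=4): S=329.9917, (K−S)⁺=0.0000, hold=0.0000 ⇒ V=0.0000 continue  boundary S*=110.0664
step 3: (k=3,j=0): S=91.6601, (K−S)⁺=43.9999, hold=42.5060 ⇒ V=43.9999 exercise | (k=3,j=1): S=132.1690, (K−S)⁺=3.4910, hold=13.8977 ⇒ V=13.8977 continue | (k=3,j=2): S=190.5807, (K−S)⁺=0.0000, hold=0.9069 ⇒ V=0.9069 continue | (k=3,j=3): S=274.8073, (K−S)⁺=0.0000, hold=0.0000 ⇒ V=0.0000 continue  boundary S*=91.6601
step 2: (k=2,j=0): S=110.0664, (K−S)⁺=25.5936, hold=29.0875 ⇒ V=29.0875 continue | (k=2,j=1): S=158.7100, (K−S)⁺=0.0000, hold=7.5182 ⇒ V=7.5182 continue | (k=2,j=2): S=228.8514, (K−S)⁺=0.0000, hold=0.4622 ⇒ V=0.4622 continue  boundary S*=-
step 1: (k=1,j=0): S=132.1690, (K−S)⁺=3.4910, hold=18.4291 ⇒ V=18.4291 continue | (k=1,j=1): S=190.5807, (K−S)⁺=0.0000, hold=4.0535 ⇒ V=4.0535 continue  boundary S*=-
step 0: (k=0,j=0): S=158.7100, (K−S)⁺=0.0000, hold=11.3360 ⇒ V=11.3360 continue  boundary S*=-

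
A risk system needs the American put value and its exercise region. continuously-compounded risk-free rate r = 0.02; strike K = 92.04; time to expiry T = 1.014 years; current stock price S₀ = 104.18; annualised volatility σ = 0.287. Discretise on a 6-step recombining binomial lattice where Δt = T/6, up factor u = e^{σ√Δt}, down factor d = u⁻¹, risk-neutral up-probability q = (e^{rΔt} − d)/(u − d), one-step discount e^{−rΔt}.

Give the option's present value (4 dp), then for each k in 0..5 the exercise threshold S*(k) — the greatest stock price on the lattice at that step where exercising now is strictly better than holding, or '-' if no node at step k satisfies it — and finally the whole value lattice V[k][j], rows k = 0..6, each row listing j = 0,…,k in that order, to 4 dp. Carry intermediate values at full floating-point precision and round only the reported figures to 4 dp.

price = 6.0029
boundary = - - - - 64.9866 73.1247
tree:
6.0029
9.2220 2.6247
13.7512 4.4741 0.6780
19.7519 7.4716 1.3206 0.0000
27.0534 12.1321 2.5721 0.0000 0.0000
34.2857 18.9153 5.0099 0.0000 0.0000 0.0000
40.7132 27.0534 9.7581 0.0000 0.0000 0.0000 0.0000

Δt=0.16900, u=1.12523, d=0.88871, q=0.48485, disc=e^(-rΔt)=0.99663
k=6 terminal: V=max(K-S,0) → 40.7132 27.0534 9.7581 0.0000 0.0000 0.0000 0.0000
k=5: j=0 S=57.7543 intr=34.2857 cont=33.9752 V=34.2857[EX]; j=1 S=73.1247 intr=18.9153 cont=18.6047 V=18.9153[EX]; j=2 S=92.5858 intr=0.0000 cont=5.0099 V=5.0099[hold]; j=3 S=117.2261 intr=0.0000 cont=0.0000 V=0.0000[hold]; j=4 S=148.4241 intr=0.0000 cont=0.0000 V=0.0000[hold]; j=5 S=187.9250 intr=0.0000 cont=0.0000 V=0.0000[hold]  S*(5)=73.1247
k=4: j=0 S=64.9866 intr=27.0534 cont=26.7428 V=27.0534[EX]; j=1 S=82.2819 intr=9.7581 cont=12.1321 V=12.1321[hold]; j=2 S=104.1800 intr=0.0000 cont=2.5721 V=2.5721[hold]; j=3 S=131.9060 intr=0.0000 cont=0.0000 V=0.0000[hold]; j=4 S=167.0108 intr=0.0000 cont=0.0000 V=0.0000[hold]  S*(4)=64.9866
k=3: j=0 S=73.1247 intr=18.9153 cont=19.7519 V=19.7519[hold]; j=1 S=92.5858 intr=0.0000 cont=7.4716 V=7.4716[hold]; j=2 S=117.2261 intr=0.0000 cont=1.3206 V=1.3206[hold]; j=3 S=148.4241 intr=0.0000 cont=0.0000 V=0.0000[hold]  S*(3)=-
k=2: j=0 S=82.2819 intr=9.7581 cont=13.7512 V=13.7512[hold]; j=1 S=104.1800 intr=0.0000 cont=4.4741 V=4.4741[hold]; j=2 S=131.9060 intr=0.0000 cont=0.6780 V=0.6780[hold]  S*(2)=-
k=1: j=0 S=92.5858 intr=0.0000 cont=9.2220 V=9.2220[hold]; j=1 S=117.2261 intr=0.0000 cont=2.6247 V=2.6247[hold]  S*(1)=-
k=0: j=0 S=104.1800 intr=0.0000 cont=6.0029 V=6.0029[hold]  S*(0)=-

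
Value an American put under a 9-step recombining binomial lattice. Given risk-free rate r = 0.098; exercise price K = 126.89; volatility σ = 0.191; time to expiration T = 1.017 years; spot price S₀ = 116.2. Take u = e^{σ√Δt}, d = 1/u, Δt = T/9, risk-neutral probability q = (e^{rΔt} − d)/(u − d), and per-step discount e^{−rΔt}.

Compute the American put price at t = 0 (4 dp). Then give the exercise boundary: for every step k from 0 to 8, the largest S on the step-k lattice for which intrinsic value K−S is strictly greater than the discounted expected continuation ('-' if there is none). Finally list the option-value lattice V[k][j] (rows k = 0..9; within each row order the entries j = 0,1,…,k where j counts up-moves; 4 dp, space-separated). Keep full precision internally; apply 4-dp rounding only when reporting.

price = 11.4862
boundary = - 108.9738 102.1969 108.9738 102.1969 108.9738 116.2000 108.9738 116.2000
tree:
11.4862
17.9162 6.8718
24.6931 11.2631 3.7014
31.0485 17.9162 6.4764 1.6854
37.0086 24.6931 10.9775 3.2157 0.5667
42.5982 31.0485 17.9162 5.9703 1.2056 0.0971
47.8401 37.0086 24.6931 10.6900 2.5353 0.2286 0.0000
52.7560 42.5982 31.0485 17.9162 5.2549 0.5382 0.0000 0.0000
57.3662 47.8401 37.0086 24.6931 10.6900 1.2674 0.0000 0.0000 0.0000
61.6898 52.7560 42.5982 31.0485 17.9162 2.9846 0.0000 0.0000 0.0000 0.0000

params: Δt=0.11300 u=1.06631 d=0.93781 q=0.57061 e^(-rΔt)=0.98899
t_9 payoffs: 61.6898 52.7560 42.5982 31.0485 17.9162 2.9846 0.0000 0.0000 0.0000 0.0000
t_8: node(8,0) S=69.5238 payoff=57.3662 vs cont=55.9688 → 57.3662 [stop]  node(8,1) S=79.0499 payoff=47.8401 vs cont=46.4427 → 47.8401 [stop]  node(8,2) S=89.8814 payoff=37.0086 vs cont=35.6112 → 37.0086 [stop]  node(8,3) S=102.1969 payoff=24.6931 vs cont=23.2956 → 24.6931 [stop]  node(8,4) S=116.2000 payoff=10.6900 vs cont=9.2926 → 10.6900 [stop]  node(8,5) S=132.1218 payoff=0.0000 vs cont=1.2674 → 1.2674 [wait]  node(8,6) S=150.2251 payoff=0.0000 vs cont=0.0000 → 0.0000 [wait]  node(8,7) S=170.8090 payoff=0.0000 vs cont=0.0000 → 0.0000 [wait]  node(8,8) S=194.2133 payoff=0.0000 vs cont=0.0000 → 0.0000 [wait]  ⇒ S*(8)=116.2000
t_7: node(7,0) S=74.1340 payoff=52.7560 vs cont=51.3586 → 52.7560 [stop]  node(7,1) S=84.2918 payoff=42.5982 vs cont=41.2007 → 42.5982 [stop]  node(7,2) S=95.8415 payoff=31.0485 vs cont=29.6510 → 31.0485 [stop]  node(7,3) S=108.9738 payoff=17.9162 vs cont=16.5188 → 17.9162 [stop]  node(7,4) S=123.9054 payoff=2.9846 vs cont=5.2549 → 5.2549 [wait]  node(7,5) S=140.8830 payoff=0.0000 vs cont=0.5382 → 0.5382 [wait]  node(7,6) S=160.1868 payoff=0.0000 vs cont=0.0000 → 0.0000 [wait]  node(7,7) S=182.1356 payoff=0.0000 vs cont=0.0000 → 0.0000 [wait]  ⇒ S*(7)=108.9738
t_6: node(6,0) S=79.0499 payoff=47.8401 vs cont=46.4427 → 47.8401 [stop]  node(6,1) S=89.8814 payoff=37.0086 vs cont=35.6112 → 37.0086 [stop]  node(6,2) S=102.1969 payoff=24.6931 vs cont=23.2956 → 24.6931 [stop]  node(6,3) S=116.2000 payoff=10.6900 vs cont=10.5737 → 10.6900 [stop]  node(6,4) S=132.1218 payoff=0.0000 vs cont=2.5353 → 2.5353 [wait]  node(6,5) S=150.2251 payoff=0.0000 vs cont=0.2286 → 0.2286 [wait]  node(6,6) S=170.8090 payoff=0.0000 vs cont=0.0000 → 0.0000 [wait]  ⇒ S*(6)=116.2000
t_5: node(5,0) S=84.2918 payoff=42.5982 vs cont=41.2007 → 42.5982 [stop]  node(5,1) S=95.8415 payoff=31.0485 vs cont=29.6510 → 31.0485 [stop]  node(5,2) S=108.9738 payoff=17.9162 vs cont=16.5188 → 17.9162 [stop]  node(5,3) S=123.9054 payoff=2.9846 vs cont=5.9703 → 5.9703 [wait]  node(5,4) S=140.8830 payoff=0.0000 vs cont=1.2056 → 1.2056 [wait]  node(5,5) S=160.1868 payoff=0.0000 vs cont=0.0971 → 0.0971 [wait]  ⇒ S*(5)=108.9738
t_4: node(4,0) S=89.8814 payoff=37.0086 vs cont=35.6112 → 37.0086 [stop]  node(4,1) S=102.1969 payoff=24.6931 vs cont=23.2956 → 24.6931 [stop]  node(4,2) S=116.2000 payoff=10.6900 vs cont=10.9775 → 10.9775 [wait]  node(4,3) S=132.1218 payoff=0.0000 vs cont=3.2157 → 3.2157 [wait]  node(4,4) S=150.2251 payoff=0.0000 vs cont=0.5667 → 0.5667 [wait]  ⇒ S*(4)=102.1969
t_3: node(3,0) S=95.8415 payoff=31.0485 vs cont=29.6510 → 31.0485 [stop]  node(3,1) S=108.9738 payoff=17.9162 vs cont=16.6810 → 17.9162 [stop]  node(3,2) S=123.9054 payoff=2.9846 vs cont=6.4764 → 6.4764 [wait]  node(3,3) S=140.8830 payoff=0.0000 vs cont=1.6854 → 1.6854 [wait]  ⇒ S*(3)=108.9738
t_2: node(2,0) S=102.1969 payoff=24.6931 vs cont=23.2956 → 24.6931 [stop]  node(2,1) S=116.2000 payoff=10.6900 vs cont=11.2631 → 11.2631 [wait]  node(2,2) S=132.1218 payoff=0.0000 vs cont=3.7014 → 3.7014 [wait]  ⇒ S*(2)=102.1969
t_1: node(1,0) S=108.9738 payoff=17.9162 vs cont=16.8422 → 17.9162 [stop]  node(1,1) S=123.9054 payoff=2.9846 vs cont=6.8718 → 6.8718 [wait]  ⇒ S*(1)=108.9738
t_0: node(0,0) S=116.2000 payoff=10.6900 vs cont=11.4862 → 11.4862 [wait]  ⇒ S*(0)=-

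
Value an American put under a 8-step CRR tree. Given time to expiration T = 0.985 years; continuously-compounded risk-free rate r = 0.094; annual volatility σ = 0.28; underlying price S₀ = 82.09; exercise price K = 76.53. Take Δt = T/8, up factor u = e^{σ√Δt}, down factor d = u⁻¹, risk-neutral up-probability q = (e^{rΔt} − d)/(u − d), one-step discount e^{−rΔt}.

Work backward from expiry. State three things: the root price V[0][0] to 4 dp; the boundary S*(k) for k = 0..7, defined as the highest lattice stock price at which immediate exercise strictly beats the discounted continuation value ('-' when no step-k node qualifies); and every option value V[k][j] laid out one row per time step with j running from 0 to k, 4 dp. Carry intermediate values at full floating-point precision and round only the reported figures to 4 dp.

Δt=0.12312  u=1.10324  d=0.90642  q=0.53460  discount=0.98849
step 8 (expiry): payoffs max(K−S,0) = 39.1245 31.0024 21.1168 9.0847 0.0000 0.0000 0.0000 0.0000 0.0000
step 7: (k=7,j=0): S=41.2672, (K−S)⁺=35.2628, hold=34.3821 ⇒ V=35.2628 exercise | (k=7,j=1): S=50.2278, (K−S)⁺=26.3022, hold=25.4216 ⇒ V=26.3022 exercise | (k=7,j=2): S=61.1339, (K−S)⁺=15.3961, hold=14.5154 ⇒ V=15.3961 exercise | (k=7,j=3): S=74.4082, (K−S)⁺=2.1218, hold=4.1793 ⇒ V=4.1793 continue | (k=7,j=4): S=90.5648, (K−S)⁺=0.0000, hold=0.0000 ⇒ V=0.0000 continue | (k=7,j=5): S=110.2296, (K−S)⁺=0.0000, hold=0.0000 ⇒ V=0.0000 continue | (k=7,j=6): S=134.1642, (K−S)⁺=0.0000, hold=0.0000 ⇒ V=0.0000 continue | (k=7,j=7): S=163.2959, (K−S)⁺=0.0000, hold=0.0000 ⇒ V=0.0000 continue  boundary S*=61.1339
step 6: (k=6,j=0): S=45.5276, (K−S)⁺=31.0024, hold=30.1218 ⇒ V=31.0024 exercise | (k=6,j=1): S=55.4132, (K−S)⁺=21.1168, hold=20.2362 ⇒ V=21.1168 exercise | (k=6,j=2): S=67.4453, (K−S)⁺=9.0847, hold=9.2914 ⇒ V=9.2914 continue | (k=6,j=3): S=82.0900, (K−S)⁺=0.0000, hold=1.9227 ⇒ V=1.9227 continue | (k=6,j=4): S=99.9146, (K−S)⁺=0.0000, hold=0.0000 ⇒ V=0.0000 continue | (k=6,j=5): S=121.6095, (K−S)⁺=0.0000, hold=0.0000 ⇒ V=0.0000 continue | (k=6,j=6): S=148.0151, (K−S)⁺=0.0000, hold=0.0000 ⇒ V=0.0000 continue  boundary S*=55.4132
step 5: (k=5,j=0): S=50.2278, (K−S)⁺=26.3022, hold=25.4216 ⇒ V=26.3022 exercise | (k=5,j=1): S=61.1339, (K−S)⁺=15.3961, hold=14.6247 ⇒ V=15.3961 exercise | (k=5,j=2): S=74.4082, (K−S)⁺=2.1218, hold=5.2905 ⇒ V=5.2905 continue | (k=5,j=3): S=90.5648, (K−S)⁺=0.0000, hold=0.8845 ⇒ V=0.8845 continue | (k=5,j=4): S=110.2296, (K−S)⁺=0.0000, hold=0.0000 ⇒ V=0.0000 continue | (k=5,j=5): S=134.1642, (K−S)⁺=0.0000, hold=0.0000 ⇒ V=0.0000 continue  boundary S*=61.1339
step 4: (k=4,j=0): S=55.4132, (K−S)⁺=21.1168, hold=20.2362 ⇒ V=21.1168 exercise | (k=4,j=1): S=67.4453, (K−S)⁺=9.0847, hold=9.8786 ⇒ V=9.8786 continue | (k=4,j=2): S=82.0900, (K−S)⁺=0.0000, hold=2.9012 ⇒ V=2.9012 continue | (k=4,j=3): S=99.9146, (K−S)⁺=0.0000, hold=0.4069 ⇒ V=0.4069 continue | (k=4,j=4): S=121.6095, (K−S)⁺=0.0000, hold=0.0000 ⇒ V=0.0000 continue  boundary S*=55.4132
step 3: (k=3,j=0): S=61.1339, (K−S)⁺=15.3961, hold=14.9349 ⇒ V=15.3961 exercise | (k=3,j=1): S=74.4082, (K−S)⁺=2.1218, hold=6.0777 ⇒ V=6.0777 continue | (k=3,j=2): S=90.5648, (K−S)⁺=0.0000, hold=1.5497 ⇒ V=1.5497 continue | (k=3,j=3): S=110.2296, (K−S)⁺=0.0000, hold=0.1872 ⇒ V=0.1872 continue  boundary S*=61.1339
step 2: (k=2,j=0): S=67.4453, (K−S)⁺=9.0847, hold=10.2946 ⇒ V=10.2946 continue | (k=2,j=1): S=82.0900, (K−S)⁺=0.0000, hold=3.6149 ⇒ V=3.6149 continue | (k=2,j=2): S=99.9146, (K−S)⁺=0.0000, hold=0.8119 ⇒ V=0.8119 continue  boundary S*=-
step 1: (k=1,j=0): S=74.4082, (K−S)⁺=2.1218, hold=6.6463 ⇒ V=6.6463 continue | (k=1,j=1): S=90.5648, (K−S)⁺=0.0000, hold=2.0921 ⇒ V=2.0921 continue  boundary S*=-
step 0: (k=0,j=0): S=82.0900, (K−S)⁺=0.0000, hold=4.1631 ⇒ V=4.1631 continue  boundary S*=-

price = 4.1631
boundary = - - - 61.1339 55.4132 61.1339 55.4132 61.1339
tree:
4.1631
6.6463 2.0921
10.2946 3.6149 0.8119
15.3961 6.0777 1.5497 0.1872
21.1168 9.8786 2.9012 0.4069 0.0000
26.3022 15.3961 5.2905 0.8845 0.0000 0.0000
31.0024 21.1168 9.2914 1.9227 0.0000 0.0000 0.0000
35.2628 26.3022 15.3961 4.1793 0.0000 0.0000 0.0000 0.0000
39.1245 31.0024 21.1168 9.0847 0.0000 0.0000 0.0000 0.0000 0.0000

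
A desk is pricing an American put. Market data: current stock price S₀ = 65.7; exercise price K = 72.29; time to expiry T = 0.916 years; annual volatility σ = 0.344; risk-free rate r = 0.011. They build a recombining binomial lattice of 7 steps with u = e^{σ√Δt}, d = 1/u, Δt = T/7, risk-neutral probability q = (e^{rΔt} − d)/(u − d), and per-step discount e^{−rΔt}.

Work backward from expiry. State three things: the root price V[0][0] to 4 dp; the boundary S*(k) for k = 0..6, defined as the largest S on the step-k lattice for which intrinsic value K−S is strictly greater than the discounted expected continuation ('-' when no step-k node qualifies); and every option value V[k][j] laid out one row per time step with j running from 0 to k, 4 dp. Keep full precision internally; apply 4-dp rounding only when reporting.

price = 12.2306
boundary = - - - 45.2309 39.9386 45.2309 51.2246
tree:
12.2306
16.5384 7.5009
21.5826 11.0067 3.6441
27.0591 15.5880 5.9705 1.0809
32.3514 21.1141 9.5202 2.0606 0.0000
37.0246 27.0591 14.5996 3.9283 0.0000 0.0000
41.1509 32.3514 21.0654 7.4891 0.0000 0.0000 0.0000
44.7944 37.0246 27.0591 14.2774 0.0000 0.0000 0.0000 0.0000

Δt=0.13086  u=1.13251  d=0.88299  q=0.47470  discount=0.99856
step 7 (expiry): payoffs max(K−S,0) = 44.7944 37.0246 27.0591 14.2774 0.0000 0.0000 0.0000 0.0000
step 6: (k=6,j=0): S=31.1391, (K−S)⁺=41.1509, hold=41.0469 ⇒ V=41.1509 exercise | (k=6,j=1): S=39.9386, (K−S)⁺=32.3514, hold=32.2475 ⇒ V=32.3514 exercise | (k=6,j=2): S=51.2246, (K−S)⁺=21.0654, hold=20.9614 ⇒ V=21.0654 exercise | (k=6,j=3): S=65.7000, (K−S)⁺=6.5900, hold=7.4891 ⇒ V=7.4891 continue | (k=6,j=4): S=84.2659, (K−S)⁺=0.0000, hold=0.0000 ⇒ V=0.0000 continue | (k=6,j=5): S=108.0783, (K−S)⁺=0.0000, hold=0.0000 ⇒ V=0.0000 continue | (k=6,j=6): S=138.6197, (K−S)⁺=0.0000, hold=0.0000 ⇒ V=0.0000 continue  boundary S*=51.2246
step 5: (k=5,j=0): S=35.2654, (K−S)⁺=37.0246, hold=36.9206 ⇒ V=37.0246 exercise | (k=5,j=1): S=45.2309, (K−S)⁺=27.0591, hold=26.9551 ⇒ V=27.0591 exercise | (k=5,j=2): S=58.0126, (K−S)⁺=14.2774, hold=14.5996 ⇒ V=14.5996 continue | (k=5,j=3): S=74.4061, (K−S)⁺=0.0000, hold=3.9283 ⇒ V=3.9283 continue | (k=5,j=4): S=95.4322, (K−S)⁺=0.0000, hold=0.0000 ⇒ V=0.0000 continue | (k=5,j=5): S=122.4001, (K−S)⁺=0.0000, hold=0.0000 ⇒ V=0.0000 continue  boundary S*=45.2309
step 4: (k=4,j=0): S=39.9386, (K−S)⁺=32.3514, hold=32.2475 ⇒ V=32.3514 exercise | (k=4,j=1): S=51.2246, (K−S)⁺=21.0654, hold=21.1141 ⇒ V=21.1141 continue | (k=4,j=2): S=65.7000, (K−S)⁺=6.5900, hold=9.5202 ⇒ V=9.5202 continue | (k=4,j=3): S=84.2659, (K−S)⁺=0.0000, hold=2.0606 ⇒ V=2.0606 continue | (k=4,j=4): S=108.0783, (K−S)⁺=0.0000, hold=0.0000 ⇒ V=0.0000 continue  boundary S*=39.9386
step 3: (k=3,j=0): S=45.2309, (K−S)⁺=27.0591, hold=26.9782 ⇒ V=27.0591 exercise | (k=3,j=1): S=58.0126, (K−S)⁺=14.2774, hold=15.5880 ⇒ V=15.5880 continue | (k=3,j=2): S=74.4061, (K−S)⁺=0.0000, hold=5.9705 ⇒ V=5.9705 continue | (k=3,j=3): S=95.4322, (K−S)⁺=0.0000, hold=1.0809 ⇒ V=1.0809 continue  boundary S*=45.2309
step 2: (k=2,j=0): S=51.2246, (K−S)⁺=21.0654, hold=21.5826 ⇒ V=21.5826 continue | (k=2,j=1): S=65.7000, (K−S)⁺=6.5900, hold=11.0067 ⇒ V=11.0067 continue | (k=2,j=2): S=84.2659, (K−S)⁺=0.0000, hold=3.6441 ⇒ V=3.6441 continue  boundary S*=-
step 1: (k=1,j=0): S=58.0126, (K−S)⁺=14.2774, hold=16.5384 ⇒ V=16.5384 continue | (k=1,j=1): S=74.4061, (K−S)⁺=0.0000, hold=7.5009 ⇒ V=7.5009 continue  boundary S*=-
step 0: (k=0,j=0): S=65.7000, (K−S)⁺=6.5900, hold=12.2306 ⇒ V=12.2306 continue  boundary S*=-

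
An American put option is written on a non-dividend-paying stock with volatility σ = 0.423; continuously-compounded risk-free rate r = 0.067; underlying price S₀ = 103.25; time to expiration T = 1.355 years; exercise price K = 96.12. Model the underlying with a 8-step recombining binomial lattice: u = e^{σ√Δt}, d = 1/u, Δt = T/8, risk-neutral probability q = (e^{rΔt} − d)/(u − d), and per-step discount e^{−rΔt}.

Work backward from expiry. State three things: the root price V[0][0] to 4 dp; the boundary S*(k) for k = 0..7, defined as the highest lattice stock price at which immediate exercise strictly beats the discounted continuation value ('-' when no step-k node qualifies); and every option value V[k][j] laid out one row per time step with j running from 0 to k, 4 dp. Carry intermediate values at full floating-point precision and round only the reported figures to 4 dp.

Δt=0.16937, u=1.19016, d=0.84022, q=0.48920, disc=e^(-rΔt)=0.98872
k=8 terminal: V=max(K-S,0) → 70.4721 59.7903 44.6599 23.2279 0.0000 0.0000 0.0000 0.0000 0.0000
k=7: j=0 S=30.5251 intr=65.5949 cont=64.5103 V=65.5949[EX]; j=1 S=43.2380 intr=52.8820 cont=51.7973 V=52.8820[EX]; j=2 S=61.2457 intr=34.8743 cont=33.7897 V=34.8743[EX]; j=3 S=86.7532 intr=9.3668 cont=11.7309 V=11.7309[hold]; j=4 S=122.8839 intr=0.0000 cont=0.0000 V=0.0000[hold]; j=5 S=174.0622 intr=0.0000 cont=0.0000 V=0.0000[hold]; j=6 S=246.5551 intr=0.0000 cont=0.0000 V=0.0000[hold]; j=7 S=349.2397 intr=0.0000 cont=0.0000 V=0.0000[hold]  S*(7)=61.2457
k=6: j=0 S=36.3297 intr=59.7903 cont=58.7057 V=59.7903[EX]; j=1 S=51.4601 intr=44.6599 cont=43.5753 V=44.6599[EX]; j=2 S=72.8921 intr=23.2279 cont=23.2867 V=23.2867[hold]; j=3 S=103.2500 intr=0.0000 cont=5.9245 V=5.9245[hold]; j=4 S=146.2513 intr=0.0000 cont=0.0000 V=0.0000[hold]; j=5 S=207.1616 intr=0.0000 cont=0.0000 V=0.0000[hold]; j=6 S=293.4397 intr=0.0000 cont=0.0000 V=0.0000[hold]  S*(6)=51.4601
k=5: j=0 S=43.2380 intr=52.8820 cont=51.7973 V=52.8820[EX]; j=1 S=61.2457 intr=34.8743 cont=33.8181 V=34.8743[EX]; j=2 S=86.7532 intr=9.3668 cont=14.6262 V=14.6262[hold]; j=3 S=122.8839 intr=0.0000 cont=2.9921 V=2.9921[hold]; j=4 S=174.0622 intr=0.0000 cont=0.0000 V=0.0000[hold]; j=5 S=246.5551 intr=0.0000 cont=0.0000 V=0.0000[hold]  S*(5)=61.2457
k=4: j=0 S=51.4601 intr=44.6599 cont=43.5753 V=44.6599[EX]; j=1 S=72.8921 intr=23.2279 cont=24.6871 V=24.6871[hold]; j=2 S=103.2500 intr=0.0000 cont=8.8339 V=8.8339[hold]; j=3 S=146.2513 intr=0.0000 cont=1.5111 V=1.5111[hold]; j=4 S=207.1616 intr=0.0000 cont=0.0000 V=0.0000[hold]  S*(4)=51.4601
k=3: j=0 S=61.2457 intr=34.8743 cont=34.4955 V=34.8743[EX]; j=1 S=86.7532 intr=9.3668 cont=16.7406 V=16.7406[hold]; j=2 S=122.8839 intr=0.0000 cont=5.1923 V=5.1923[hold]; j=3 S=174.0622 intr=0.0000 cont=0.7632 V=0.7632[hold]  S*(3)=61.2457
k=2: j=0 S=72.8921 intr=23.2279 cont=25.7099 V=25.7099[hold]; j=1 S=103.2500 intr=0.0000 cont=10.9660 V=10.9660[hold]; j=2 S=146.2513 intr=0.0000 cont=2.9914 V=2.9914[hold]  S*(2)=-
k=1: j=0 S=86.7532 intr=9.3668 cont=18.2884 V=18.2884[hold]; j=1 S=122.8839 intr=0.0000 cont=6.9851 V=6.9851[hold]  S*(1)=-
k=0: j=0 S=103.2500 intr=0.0000 cont=12.6149 V=12.6149[hold]  S*(0)=-

price = 12.6149
boundary = - - - 61.2457 51.4601 61.2457 51.4601 61.2457
tree:
12.6149
18.2884 6.9851
25.7099 10.9660 2.9914
34.8743 16.7406 5.1923 0.7632
44.6599 24.6871 8.8339 1.5111 0.0000
52.8820 34.8743 14.6262 2.9921 0.0000 0.0000
59.7903 44.6599 23.2867 5.9245 0.0000 0.0000 0.0000
65.5949 52.8820 34.8743 11.7309 0.0000 0.0000 0.0000 0.0000
70.4721 59.7903 44.6599 23.2279 0.0000 0.0000 0.0000 0.0000 0.0000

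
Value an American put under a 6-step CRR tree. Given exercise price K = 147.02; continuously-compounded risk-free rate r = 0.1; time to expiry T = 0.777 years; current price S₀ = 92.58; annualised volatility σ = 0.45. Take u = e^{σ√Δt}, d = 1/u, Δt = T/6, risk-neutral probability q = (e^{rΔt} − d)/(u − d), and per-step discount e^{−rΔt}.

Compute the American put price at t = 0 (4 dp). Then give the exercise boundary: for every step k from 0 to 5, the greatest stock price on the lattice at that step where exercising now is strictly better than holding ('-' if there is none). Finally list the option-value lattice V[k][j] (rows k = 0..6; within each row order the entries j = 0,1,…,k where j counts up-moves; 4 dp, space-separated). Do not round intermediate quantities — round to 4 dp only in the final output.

params: Δt=0.12950 u=1.17579 d=0.85049 q=0.49967 e^(-rΔt)=0.98713
t_6 payoffs: 111.9815 98.5801 80.0531 54.4400 19.0305 0.0000 0.0000
t_5: node(5,0) S=41.1978 payoff=105.8222 vs cont=103.9305 → 105.8222 [stop]  node(5,1) S=56.9550 payoff=90.0650 vs cont=88.1734 → 90.0650 [stop]  node(5,2) S=78.7388 payoff=68.2812 vs cont=66.3896 → 68.2812 [stop]  node(5,3) S=108.8543 payoff=38.1657 vs cont=36.2740 → 38.1657 [stop]  node(5,4) S=150.4883 payoff=0.0000 vs cont=9.3990 → 9.3990 [wait]  node(5,5) S=208.0463 payoff=0.0000 vs cont=0.0000 → 0.0000 [wait]  ⇒ S*(5)=108.8543
t_4: node(4,0) S=48.4399 payoff=98.5801 vs cont=96.6885 → 98.5801 [stop]  node(4,1) S=66.9669 payoff=80.0531 vs cont=78.1615 → 80.0531 [stop]  node(4,2) S=92.5800 payoff=54.4400 vs cont=52.5484 → 54.4400 [stop]  node(4,3) S=127.9895 payoff=19.0305 vs cont=23.4856 → 23.4856 [wait]  node(4,4) S=176.9422 payoff=0.0000 vs cont=4.6421 → 4.6421 [wait]  ⇒ S*(4)=92.5800
t_3: node(3,0) S=56.9550 payoff=90.0650 vs cont=88.1734 → 90.0650 [stop]  node(3,1) S=78.7388 payoff=68.2812 vs cont=66.3896 → 68.2812 [stop]  node(3,2) S=108.8543 payoff=38.1657 vs cont=38.4715 → 38.4715 [wait]  node(3,3) S=150.4883 payoff=0.0000 vs cont=13.8890 → 13.8890 [wait]  ⇒ S*(3)=78.7388
t_2: node(2,0) S=66.9669 payoff=80.0531 vs cont=78.1615 → 80.0531 [stop]  node(2,1) S=92.5800 payoff=54.4400 vs cont=52.6992 → 54.4400 [stop]  node(2,2) S=127.9895 payoff=19.0305 vs cont=25.8513 → 25.8513 [wait]  ⇒ S*(2)=92.5800
t_1: node(1,0) S=78.7388 payoff=68.2812 vs cont=66.3896 → 68.2812 [stop]  node(1,1) S=108.8543 payoff=38.1657 vs cont=39.6383 → 39.6383 [wait]  ⇒ S*(1)=78.7388
t_0: node(0,0) S=92.5800 payoff=54.4400 vs cont=53.2748 → 54.4400 [stop]  ⇒ S*(0)=92.5800

price = 54.4400
boundary = 92.5800 78.7388 92.5800 78.7388 92.5800 108.8543
tree:
54.4400
68.2812 39.6383
80.0531 54.4400 25.8513
90.0650 68.2812 38.4715 13.8890
98.5801 80.0531 54.4400 23.4856 4.6421
105.8222 90.0650 68.2812 38.1657 9.3990 0.0000
111.9815 98.5801 80.0531 54.4400 19.0305 0.0000 0.0000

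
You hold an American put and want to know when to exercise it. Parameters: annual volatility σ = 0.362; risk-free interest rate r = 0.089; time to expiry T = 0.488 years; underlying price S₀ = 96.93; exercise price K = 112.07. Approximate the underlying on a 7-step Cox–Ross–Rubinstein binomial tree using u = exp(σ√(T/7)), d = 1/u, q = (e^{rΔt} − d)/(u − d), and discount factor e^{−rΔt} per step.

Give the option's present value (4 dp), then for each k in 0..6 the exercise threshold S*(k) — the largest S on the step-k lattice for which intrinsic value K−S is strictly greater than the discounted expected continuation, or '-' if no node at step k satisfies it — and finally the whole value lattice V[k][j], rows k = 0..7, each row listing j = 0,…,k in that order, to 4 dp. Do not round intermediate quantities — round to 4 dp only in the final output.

params: Δt=0.06971 u=1.10030 d=0.90885 q=0.50863 e^(-rΔt)=0.99381
t_7 payoffs: 62.4236 51.9654 39.3041 23.9756 5.4182 0.0000 0.0000 0.0000
t_6: node(6,0) S=54.6258 payoff=57.4442 vs cont=56.7510 → 57.4442 [stop]  node(6,1) S=66.1329 payoff=45.9371 vs cont=45.2439 → 45.9371 [stop]  node(6,2) S=80.0641 payoff=32.0059 vs cont=31.3127 → 32.0059 [stop]  node(6,3) S=96.9300 payoff=15.1400 vs cont=14.4468 → 15.1400 [stop]  node(6,4) S=117.3487 payoff=0.0000 vs cont=2.6458 → 2.6458 [wait]  node(6,5) S=142.0688 payoff=0.0000 vs cont=0.0000 → 0.0000 [wait]  node(6,6) S=171.9962 payoff=0.0000 vs cont=0.0000 → 0.0000 [wait]  ⇒ S*(6)=96.9300
t_5: node(5,0) S=60.1046 payoff=51.9654 vs cont=51.2722 → 51.9654 [stop]  node(5,1) S=72.7659 payoff=39.3041 vs cont=38.6109 → 39.3041 [stop]  node(5,2) S=88.0944 payoff=23.9756 vs cont=23.2824 → 23.9756 [stop]  node(5,3) S=106.6518 payoff=5.4182 vs cont=8.7307 → 8.7307 [wait]  node(5,4) S=129.1185 payoff=0.0000 vs cont=1.2920 → 1.2920 [wait]  node(5,5) S=156.3179 payoff=0.0000 vs cont=0.0000 → 0.0000 [wait]  ⇒ S*(5)=88.0944
t_4: node(4,0) S=66.1329 payoff=45.9371 vs cont=45.2439 → 45.9371 [stop]  node(4,1) S=80.0641 payoff=32.0059 vs cont=31.3127 → 32.0059 [stop]  node(4,2) S=96.9300 payoff=15.1400 vs cont=16.1213 → 16.1213 [wait]  node(4,3) S=117.3487 payoff=0.0000 vs cont=4.9166 → 4.9166 [wait]  node(4,4) S=142.0688 payoff=0.0000 vs cont=0.6309 → 0.6309 [wait]  ⇒ S*(4)=80.0641
t_3: node(3,0) S=72.7659 payoff=39.3041 vs cont=38.6109 → 39.3041 [stop]  node(3,1) S=88.0944 payoff=23.9756 vs cont=23.7785 → 23.9756 [stop]  node(3,2) S=106.6518 payoff=5.4182 vs cont=10.3577 → 10.3577 [wait]  node(3,3) S=129.1185 payoff=0.0000 vs cont=2.7198 → 2.7198 [wait]  ⇒ S*(3)=88.0944
t_2: node(2,0) S=80.0641 payoff=32.0059 vs cont=31.3127 → 32.0059 [stop]  node(2,1) S=96.9300 payoff=15.1400 vs cont=16.9437 → 16.9437 [wait]  node(2,2) S=117.3487 payoff=0.0000 vs cont=6.4328 → 6.4328 [wait]  ⇒ S*(2)=80.0641
t_1: node(1,0) S=88.0944 payoff=23.9756 vs cont=24.1942 → 24.1942 [wait]  node(1,1) S=106.6518 payoff=5.4182 vs cont=11.5258 → 11.5258 [wait]  ⇒ S*(1)=-
t_0: node(0,0) S=96.9300 payoff=15.1400 vs cont=17.6408 → 17.6408 [wait]  ⇒ S*(0)=-

price = 17.6408
boundary = - - 80.0641 88.0944 80.0641 88.0944 96.9300
tree:
17.6408
24.1942 11.5258
32.0059 16.9437 6.4328
39.3041 23.9756 10.3577 2.7198
45.9371 32.0059 16.1213 4.9166 0.6309
51.9654 39.3041 23.9756 8.7307 1.2920 0.0000
57.4442 45.9371 32.0059 15.1400 2.6458 0.0000 0.0000
62.4236 51.9654 39.3041 23.9756 5.4182 0.0000 0.0000 0.0000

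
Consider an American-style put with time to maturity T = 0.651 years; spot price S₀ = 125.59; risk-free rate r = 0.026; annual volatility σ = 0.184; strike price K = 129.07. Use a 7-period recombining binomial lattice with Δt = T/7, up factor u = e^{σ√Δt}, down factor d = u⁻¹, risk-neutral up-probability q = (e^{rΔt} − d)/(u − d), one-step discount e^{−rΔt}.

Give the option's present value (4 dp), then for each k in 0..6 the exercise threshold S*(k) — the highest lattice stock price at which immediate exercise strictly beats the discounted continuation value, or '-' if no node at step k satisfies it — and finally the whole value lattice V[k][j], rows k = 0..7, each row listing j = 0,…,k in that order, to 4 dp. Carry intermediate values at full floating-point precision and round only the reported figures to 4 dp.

Δt=0.09300, u=1.05772, d=0.94543, q=0.50754, disc=e^(-rΔt)=0.99758
k=7 terminal: V=max(K-S,0) → 44.2751 34.2045 22.9378 10.3331 0.0000 0.0000 0.0000 0.0000
k=6: j=0 S=89.6890 intr=39.3810 cont=39.0693 V=39.3810[EX]; j=1 S=100.3408 intr=28.7292 cont=28.4174 V=28.7292[EX]; j=2 S=112.2578 intr=16.8122 cont=16.5005 V=16.8122[EX]; j=3 S=125.5900 intr=3.4800 cont=5.0764 V=5.0764[hold]; j=4 S=140.5056 intr=0.0000 cont=0.0000 V=0.0000[hold]; j=5 S=157.1927 intr=0.0000 cont=0.0000 V=0.0000[hold]; j=6 S=175.8616 intr=0.0000 cont=0.0000 V=0.0000[hold]  S*(6)=112.2578
k=5: j=0 S=94.8655 intr=34.2045 cont=33.8928 V=34.2045[EX]; j=1 S=106.1322 intr=22.9378 cont=22.6261 V=22.9378[EX]; j=2 S=118.7369 intr=10.3331 cont=10.8296 V=10.8296[hold]; j=3 S=132.8386 intr=0.0000 cont=2.4939 V=2.4939[hold]; j=4 S=148.6151 intr=0.0000 cont=0.0000 V=0.0000[hold]; j=5 S=166.2653 intr=0.0000 cont=0.0000 V=0.0000[hold]  S*(5)=106.1322
k=4: j=0 S=100.3408 intr=28.7292 cont=28.4174 V=28.7292[EX]; j=1 S=112.2578 intr=16.8122 cont=16.7519 V=16.8122[EX]; j=2 S=125.5900 intr=3.4800 cont=6.5830 V=6.5830[hold]; j=3 S=140.5056 intr=0.0000 cont=1.2252 V=1.2252[hold]; j=4 S=157.1927 intr=0.0000 cont=0.0000 V=0.0000[hold]  S*(4)=112.2578
k=3: j=0 S=106.1322 intr=22.9378 cont=22.6261 V=22.9378[EX]; j=1 S=118.7369 intr=10.3331 cont=11.5925 V=11.5925[hold]; j=2 S=132.8386 intr=0.0000 cont=3.8544 V=3.8544[hold]; j=3 S=148.6151 intr=0.0000 cont=0.6019 V=0.6019[hold]  S*(3)=106.1322
k=2: j=0 S=112.2578 intr=16.8122 cont=17.1382 V=17.1382[hold]; j=1 S=125.5900 intr=3.4800 cont=7.6466 V=7.6466[hold]; j=2 S=140.5056 intr=0.0000 cont=2.1983 V=2.1983[hold]  S*(2)=-
k=1: j=0 S=118.7369 intr=10.3331 cont=12.2911 V=12.2911[hold]; j=1 S=132.8386 intr=0.0000 cont=4.8696 V=4.8696[hold]  S*(1)=-
k=0: j=0 S=125.5900 intr=3.4800 cont=8.5038 V=8.5038[hold]  S*(0)=-

price = 8.5038
boundary = - - - 106.1322 112.2578 106.1322 112.2578
tree:
8.5038
12.2911 4.8696
17.1382 7.6466 2.1983
22.9378 11.5925 3.8544 0.6019
28.7292 16.8122 6.5830 1.2252 0.0000
34.2045 22.9378 10.8296 2.4939 0.0000 0.0000
39.3810 28.7292 16.8122 5.0764 0.0000 0.0000 0.0000
44.2751 34.2045 22.9378 10.3331 0.0000 0.0000 0.0000 0.0000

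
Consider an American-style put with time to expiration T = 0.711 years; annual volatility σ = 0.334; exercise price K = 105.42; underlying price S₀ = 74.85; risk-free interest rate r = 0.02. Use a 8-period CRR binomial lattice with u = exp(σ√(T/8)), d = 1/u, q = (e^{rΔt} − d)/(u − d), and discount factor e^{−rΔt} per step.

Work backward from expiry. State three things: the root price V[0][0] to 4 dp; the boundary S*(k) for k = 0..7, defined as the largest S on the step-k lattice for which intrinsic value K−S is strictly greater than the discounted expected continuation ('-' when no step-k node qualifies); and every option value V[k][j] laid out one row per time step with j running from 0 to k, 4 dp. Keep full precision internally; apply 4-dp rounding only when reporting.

Δt=0.08887  u=1.10470  d=0.90522  q=0.48405  discount=0.99822
step 8 (expiry): payoffs max(K−S,0) = 71.6723 64.2358 55.1605 44.0855 30.5700 14.0763 0.0000 0.0000 0.0000
step 7: (k=7,j=0): S=37.2810, (K−S)⁺=68.1390, hold=67.9518 ⇒ V=68.1390 exercise | (k=7,j=1): S=45.4961, (K−S)⁺=59.9239, hold=59.7367 ⇒ V=59.9239 exercise | (k=7,j=2): S=55.5215, (K−S)⁺=49.8985, hold=49.7113 ⇒ V=49.8985 exercise | (k=7,j=3): S=67.7561, (K−S)⁺=37.6639, hold=37.4767 ⇒ V=37.6639 exercise | (k=7,j=4): S=82.6866, (K−S)⁺=22.7334, hold=22.5462 ⇒ V=22.7334 exercise | (k=7,j=5): S=100.9072, (K−S)⁺=4.5128, hold=7.2498 ⇒ V=7.2498 continue | (k=7,j=6): S=123.1428, (K−S)⁺=0.0000, hold=0.0000 ⇒ V=0.0000 continue | (k=7,j=7): S=150.2782, (K−S)⁺=0.0000, hold=0.0000 ⇒ V=0.0000 continue  boundary S*=82.6866
step 6: (k=6,j=0): S=41.1842, (K−S)⁺=64.2358, hold=64.0486 ⇒ V=64.2358 exercise | (k=6,j=1): S=50.2595, (K−S)⁺=55.1605, hold=54.9733 ⇒ V=55.1605 exercise | (k=6,j=2): S=61.3345, (K−S)⁺=44.0855, hold=43.8983 ⇒ V=44.0855 exercise | (k=6,j=3): S=74.8500, (K−S)⁺=30.5700, hold=30.3828 ⇒ V=30.5700 exercise | (k=6,j=4): S=91.3437, (K−S)⁺=14.0763, hold=15.2115 ⇒ V=15.2115 continue | (k=6,j=5): S=111.4720, (K−S)⁺=0.0000, hold=3.7339 ⇒ V=3.7339 continue | (k=6,j=6): S=136.0356, (K−S)⁺=0.0000, hold=0.0000 ⇒ V=0.0000 continue  boundary S*=74.8500
step 5: (k=5,j=0): S=45.4961, (K−S)⁺=59.9239, hold=59.7367 ⇒ V=59.9239 exercise | (k=5,j=1): S=55.5215, (K−S)⁺=49.8985, hold=49.7113 ⇒ V=49.8985 exercise | (k=5,j=2): S=67.7561, (K−S)⁺=37.6639, hold=37.4767 ⇒ V=37.6639 exercise | (k=5,j=3): S=82.6866, (K−S)⁺=22.7334, hold=23.0947 ⇒ V=23.0947 continue | (k=5,j=4): S=100.9072, (K−S)⁺=4.5128, hold=9.6387 ⇒ V=9.6387 continue | (k=5,j=5): S=123.1428, (K−S)⁺=0.0000, hold=1.9231 ⇒ V=1.9231 continue  boundary S*=67.7561
step 4: (k=4,j=0): S=50.2595, (K−S)⁺=55.1605, hold=54.9733 ⇒ V=55.1605 exercise | (k=4,j=1): S=61.3345, (K−S)⁺=44.0855, hold=43.8983 ⇒ V=44.0855 exercise | (k=4,j=2): S=74.8500, (K−S)⁺=30.5700, hold=30.5574 ⇒ V=30.5700 exercise | (k=4,j=3): S=91.3437, (K−S)⁺=14.0763, hold=16.5519 ⇒ V=16.5519 continue | (k=4,j=4): S=111.4720, (K−S)⁺=0.0000, hold=5.8935 ⇒ V=5.8935 continue  boundary S*=74.8500
step 3: (k=3,j=0): S=55.5215, (K−S)⁺=49.8985, hold=49.7113 ⇒ V=49.8985 exercise | (k=3,j=1): S=67.7561, (K−S)⁺=37.6639, hold=37.4767 ⇒ V=37.6639 exercise | (k=3,j=2): S=82.6866, (K−S)⁺=22.7334, hold=23.7424 ⇒ V=23.7424 continue | (k=3,j=3): S=100.9072, (K−S)⁺=4.5128, hold=11.3725 ⇒ V=11.3725 continue  boundary S*=67.7561
step 2: (k=2,j=0): S=61.3345, (K−S)⁺=44.0855, hold=43.8983 ⇒ V=44.0855 exercise | (k=2,j=1): S=74.8500, (K−S)⁺=30.5700, hold=30.8703 ⇒ V=30.8703 continue | (k=2,j=2): S=91.3437, (K−S)⁺=14.0763, hold=17.7232 ⇒ V=17.7232 continue  boundary S*=61.3345
step 1: (k=1,j=0): S=67.7561, (K−S)⁺=37.6639, hold=37.6218 ⇒ V=37.6639 exercise | (k=1,j=1): S=82.6866, (K−S)⁺=22.7334, hold=24.4630 ⇒ V=24.4630 continue  boundary S*=67.7561
step 0: (k=0,j=0): S=74.8500, (K−S)⁺=30.5700, hold=31.2185 ⇒ V=31.2185 continue  boundary S*=-

price = 31.2185
boundary = - 67.7561 61.3345 67.7561 74.8500 67.7561 74.8500 82.6866
tree:
31.2185
37.6639 24.4630
44.0855 30.8703 17.7232
49.8985 37.6639 23.7424 11.3725
55.1605 44.0855 30.5700 16.5519 5.8935
59.9239 49.8985 37.6639 23.0947 9.6387 1.9231
64.2358 55.1605 44.0855 30.5700 15.2115 3.7339 0.0000
68.1390 59.9239 49.8985 37.6639 22.7334 7.2498 0.0000 0.0000
71.6723 64.2358 55.1605 44.0855 30.5700 14.0763 0.0000 0.0000 0.0000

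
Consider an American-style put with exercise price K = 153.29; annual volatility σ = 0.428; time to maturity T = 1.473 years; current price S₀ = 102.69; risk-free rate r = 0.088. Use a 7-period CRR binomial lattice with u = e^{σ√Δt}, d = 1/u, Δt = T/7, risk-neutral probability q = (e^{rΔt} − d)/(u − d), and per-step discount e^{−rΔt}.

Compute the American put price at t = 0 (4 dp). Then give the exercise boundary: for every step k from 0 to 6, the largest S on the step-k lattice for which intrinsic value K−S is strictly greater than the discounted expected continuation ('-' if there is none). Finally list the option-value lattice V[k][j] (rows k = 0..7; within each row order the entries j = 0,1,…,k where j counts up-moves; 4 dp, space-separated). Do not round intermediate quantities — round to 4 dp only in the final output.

price = 51.4573
boundary = - 84.3842 69.3417 84.3842 102.6900 84.3842 102.6900
tree:
51.4573
68.9058 35.8244
83.9483 50.6662 22.2288
96.3093 68.9058 34.2072 11.0057
106.4669 83.9483 50.6000 18.9898 3.3820
114.8137 96.3093 68.9058 31.7402 6.8680 0.0000
121.6726 106.4669 83.9483 50.6000 13.9471 0.0000 0.0000
127.3088 114.8137 96.3093 68.9058 28.3231 0.0000 0.0000 0.0000

Δt=0.21043, u=1.21693, d=0.82174, q=0.49837, disc=e^(-rΔt)=0.98165
k=7 terminal: V=max(K-S,0) → 127.3088 114.8137 96.3093 68.9058 28.3231 0.0000 0.0000 0.0000
k=6: j=0 S=31.6174 intr=121.6726 cont=118.8601 V=121.6726[EX]; j=1 S=46.8231 intr=106.4669 cont=103.6544 V=106.4669[EX]; j=2 S=69.3417 intr=83.9483 cont=81.1359 V=83.9483[EX]; j=3 S=102.6900 intr=50.6000 cont=47.7875 V=50.6000[EX]; j=4 S=152.0764 intr=1.2136 cont=13.9471 V=13.9471[hold]; j=5 S=225.2142 intr=0.0000 cont=0.0000 V=0.0000[hold]; j=6 S=333.5259 intr=0.0000 cont=0.0000 V=0.0000[hold]  S*(6)=102.6900
k=5: j=0 S=38.4763 intr=114.8137 cont=112.0012 V=114.8137[EX]; j=1 S=56.9807 intr=96.3093 cont=93.4969 V=96.3093[EX]; j=2 S=84.3842 intr=68.9058 cont=66.0933 V=68.9058[EX]; j=3 S=124.9669 intr=28.3231 cont=31.7402 V=31.7402[hold]; j=4 S=185.0669 intr=0.0000 cont=6.8680 V=6.8680[hold]; j=5 S=274.0707 intr=0.0000 cont=0.0000 V=0.0000[hold]  S*(5)=84.3842
k=4: j=0 S=46.8231 intr=106.4669 cont=103.6544 V=106.4669[EX]; j=1 S=69.3417 intr=83.9483 cont=81.1359 V=83.9483[EX]; j=2 S=102.6900 intr=50.6000 cont=49.4593 V=50.6000[EX]; j=3 S=152.0764 intr=1.2136 cont=18.9898 V=18.9898[hold]; j=4 S=225.2142 intr=0.0000 cont=3.3820 V=3.3820[hold]  S*(4)=102.6900
k=3: j=0 S=56.9807 intr=96.3093 cont=93.4969 V=96.3093[EX]; j=1 S=84.3842 intr=68.9058 cont=66.0933 V=68.9058[EX]; j=2 S=124.9669 intr=28.3231 cont=34.2072 V=34.2072[hold]; j=3 S=185.0669 intr=0.0000 cont=11.0057 V=11.0057[hold]  S*(3)=84.3842
k=2: j=0 S=69.3417 intr=83.9483 cont=81.1359 V=83.9483[EX]; j=1 S=102.6900 intr=50.6000 cont=50.6662 V=50.6662[hold]; j=2 S=152.0764 intr=1.2136 cont=22.2288 V=22.2288[hold]  S*(2)=69.3417
k=1: j=0 S=84.3842 intr=68.9058 cont=66.1257 V=68.9058[EX]; j=1 S=124.9669 intr=28.3231 cont=35.8244 V=35.8244[hold]  S*(1)=84.3842
k=0: j=0 S=102.6900 intr=50.6000 cont=51.4573 V=51.4573[hold]  S*(0)=-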